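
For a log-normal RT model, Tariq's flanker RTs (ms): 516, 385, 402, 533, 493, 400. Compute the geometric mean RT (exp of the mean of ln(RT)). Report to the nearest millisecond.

ln(RT): 6.2461, 5.9532, 5.9965, 6.2785, 6.2005, 5.9915
Mean ln(RT) = 36.6663/6 = 6.11105
Geometric mean = exp(6.11105) = 450.81 ms

451 ms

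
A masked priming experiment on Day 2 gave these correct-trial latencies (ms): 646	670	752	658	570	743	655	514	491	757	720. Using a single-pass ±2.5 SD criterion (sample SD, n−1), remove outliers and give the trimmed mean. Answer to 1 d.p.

652.4 ms

n = 11, ΣRT = 7176, M = 652.364
Σ(x−M)² = 86022.55; s = √(86022.55/10) = 92.748
Cutoffs: 652.364 ± 2.5·92.748 → [420.5, 884.2]
No RTs fall outside the cutoffs; all 11 retained. Mean = 7176/11 = 652.364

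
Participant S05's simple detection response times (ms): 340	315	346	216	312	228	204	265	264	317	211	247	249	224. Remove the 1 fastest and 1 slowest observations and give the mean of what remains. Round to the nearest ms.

266 ms

Sorted: 204, 211, 216, 224, 228, 247, 249, 264, 265, 312, 315, 317, 340, 346
Drop lowest 1 (204) and highest 1 (346)
Remaining (n=12): Σ = 3188, mean = 3188/12 = 265.667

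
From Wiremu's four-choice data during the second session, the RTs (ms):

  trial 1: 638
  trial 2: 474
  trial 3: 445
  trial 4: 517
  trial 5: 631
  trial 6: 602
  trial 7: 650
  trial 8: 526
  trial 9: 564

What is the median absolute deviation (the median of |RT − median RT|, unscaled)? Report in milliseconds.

Sorted: 445, 474, 517, 526, 564, 602, 631, 638, 650 → median = 564
|x − 564|: 74, 90, 119, 47, 67, 38, 86, 38, 0
Sorted deviations: 0, 38, 38, 47, 67, 74, 86, 90, 119 → MAD = 67

67 ms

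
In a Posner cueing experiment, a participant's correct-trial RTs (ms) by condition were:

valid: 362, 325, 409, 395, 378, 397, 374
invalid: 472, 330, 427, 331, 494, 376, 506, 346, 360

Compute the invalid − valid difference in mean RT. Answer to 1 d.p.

27.5 ms

M(valid) = 2640/7 = 377.143
M(invalid) = 3642/9 = 404.667
Difference = 404.667 − 377.143 = 27.524 ms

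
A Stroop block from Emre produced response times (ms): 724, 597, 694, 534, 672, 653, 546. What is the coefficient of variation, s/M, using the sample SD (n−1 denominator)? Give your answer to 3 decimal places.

0.117

n = 7, Σ = 4420, M = 631.4286
Σ(x−M)² = 32571.714; s = √(32571.714/6) = 73.6792
CV = 73.6792 / 631.4286 = 0.11669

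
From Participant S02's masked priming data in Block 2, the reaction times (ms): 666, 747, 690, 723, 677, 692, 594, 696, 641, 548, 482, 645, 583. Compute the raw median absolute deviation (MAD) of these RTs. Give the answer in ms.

30 ms

Sorted: 482, 548, 583, 594, 641, 645, 666, 677, 690, 692, 696, 723, 747 → median = 666
|x − 666|: 0, 81, 24, 57, 11, 26, 72, 30, 25, 118, 184, 21, 83
Sorted deviations: 0, 11, 21, 24, 25, 26, 30, 57, 72, 81, 83, 118, 184 → MAD = 30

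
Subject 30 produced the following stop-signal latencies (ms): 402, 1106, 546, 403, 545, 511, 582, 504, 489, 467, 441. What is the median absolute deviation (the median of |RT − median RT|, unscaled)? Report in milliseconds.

42 ms

Sorted: 402, 403, 441, 467, 489, 504, 511, 545, 546, 582, 1106 → median = 504
|x − 504|: 102, 602, 42, 101, 41, 7, 78, 0, 15, 37, 63
Sorted deviations: 0, 7, 15, 37, 41, 42, 63, 78, 101, 102, 602 → MAD = 42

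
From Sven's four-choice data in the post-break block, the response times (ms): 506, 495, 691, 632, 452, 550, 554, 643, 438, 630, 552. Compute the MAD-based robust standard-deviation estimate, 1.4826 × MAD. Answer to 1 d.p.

115.6 ms

Sorted: 438, 452, 495, 506, 550, 552, 554, 630, 632, 643, 691 → median = 552
|x − 552| sorted: 0, 2, 2, 46, 57, 78, 80, 91, 100, 114, 139 → MAD = 78
Robust SD ≈ 1.4826 × 78 = 115.643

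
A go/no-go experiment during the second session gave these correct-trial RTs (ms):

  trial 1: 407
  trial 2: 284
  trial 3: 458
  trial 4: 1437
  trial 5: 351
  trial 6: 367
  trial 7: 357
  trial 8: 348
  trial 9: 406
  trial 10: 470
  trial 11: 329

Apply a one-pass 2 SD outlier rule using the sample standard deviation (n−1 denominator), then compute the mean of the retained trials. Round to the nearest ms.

n = 11, ΣRT = 5214, M = 474.000
Σ(x−M)² = 1050022.00; s = √(1050022.00/10) = 324.040
Cutoffs: 474.000 ± 2·324.040 → [-174.1, 1122.1]
Outside: 1437 → excluded.
Retained (n=10): Σ = 3777, mean = 3777/10 = 377.700

378 ms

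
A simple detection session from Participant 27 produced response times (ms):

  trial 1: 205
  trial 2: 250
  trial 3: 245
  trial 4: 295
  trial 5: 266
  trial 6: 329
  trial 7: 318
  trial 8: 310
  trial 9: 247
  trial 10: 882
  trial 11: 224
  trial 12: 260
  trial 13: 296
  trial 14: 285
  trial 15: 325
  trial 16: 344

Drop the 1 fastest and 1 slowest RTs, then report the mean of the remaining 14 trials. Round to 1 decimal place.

285.3 ms

Sorted: 205, 224, 245, 247, 250, 260, 266, 285, 295, 296, 310, 318, 325, 329, 344, 882
Drop lowest 1 (205) and highest 1 (882)
Remaining (n=14): Σ = 3994, mean = 3994/14 = 285.286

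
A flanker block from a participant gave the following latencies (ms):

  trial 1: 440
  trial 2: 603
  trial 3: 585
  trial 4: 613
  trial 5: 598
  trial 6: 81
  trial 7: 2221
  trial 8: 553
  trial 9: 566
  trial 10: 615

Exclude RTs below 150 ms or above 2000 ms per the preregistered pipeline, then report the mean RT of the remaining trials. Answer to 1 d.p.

Excluded: 81, 2221
Retained (n=8): Σ = 4573
Mean = 4573/8 = 571.6250

571.6 ms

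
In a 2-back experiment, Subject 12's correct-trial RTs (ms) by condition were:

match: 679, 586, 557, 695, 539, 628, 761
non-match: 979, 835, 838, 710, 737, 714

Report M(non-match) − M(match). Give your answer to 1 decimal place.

167.2 ms

M(match) = 4445/7 = 635.000
M(non-match) = 4813/6 = 802.167
Difference = 802.167 − 635.000 = 167.167 ms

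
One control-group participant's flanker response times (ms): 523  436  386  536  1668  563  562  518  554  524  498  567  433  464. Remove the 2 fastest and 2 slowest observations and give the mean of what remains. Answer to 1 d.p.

517.8 ms

Sorted: 386, 433, 436, 464, 498, 518, 523, 524, 536, 554, 562, 563, 567, 1668
Drop lowest 2 (386, 433) and highest 2 (567, 1668)
Remaining (n=10): Σ = 5178, mean = 5178/10 = 517.800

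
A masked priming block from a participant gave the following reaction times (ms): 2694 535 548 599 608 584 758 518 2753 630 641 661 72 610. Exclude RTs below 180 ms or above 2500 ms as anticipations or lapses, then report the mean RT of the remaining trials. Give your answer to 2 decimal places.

Excluded: 72, 2694, 2753
Retained (n=11): Σ = 6692
Mean = 6692/11 = 608.3636

608.36 ms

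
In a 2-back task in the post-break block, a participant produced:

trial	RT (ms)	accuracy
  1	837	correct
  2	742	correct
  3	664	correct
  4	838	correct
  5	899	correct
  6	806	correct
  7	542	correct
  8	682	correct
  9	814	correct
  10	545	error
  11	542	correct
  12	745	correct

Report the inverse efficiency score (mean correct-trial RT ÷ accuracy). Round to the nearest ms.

Correct trials (n=11): 837, 742, 664, 838, 899, 806, 542, 682, 814, 542, 745
Mean correct RT = 8111/11 = 737.3636 ms
Proportion correct = 11/12
IES = 737.3636 / (11/12) = 804.397 ms

804 ms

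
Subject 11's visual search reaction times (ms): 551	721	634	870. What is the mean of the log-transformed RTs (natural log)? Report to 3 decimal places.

6.528

ln(RT): 6.3117, 6.5806, 6.4520, 6.7685
Σ ln(RT) = 26.1129
Mean = 26.1129/4 = 6.52823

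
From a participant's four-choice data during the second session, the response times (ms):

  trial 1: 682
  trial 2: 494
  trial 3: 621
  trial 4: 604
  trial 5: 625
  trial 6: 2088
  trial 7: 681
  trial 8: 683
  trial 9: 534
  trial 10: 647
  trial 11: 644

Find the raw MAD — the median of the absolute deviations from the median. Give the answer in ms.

38 ms

Sorted: 494, 534, 604, 621, 625, 644, 647, 681, 682, 683, 2088 → median = 644
|x − 644|: 38, 150, 23, 40, 19, 1444, 37, 39, 110, 3, 0
Sorted deviations: 0, 3, 19, 23, 37, 38, 39, 40, 110, 150, 1444 → MAD = 38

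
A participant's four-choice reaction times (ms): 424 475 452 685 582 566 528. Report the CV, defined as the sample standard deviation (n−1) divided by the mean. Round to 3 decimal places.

n = 7, Σ = 3712, M = 530.2857
Σ(x−M)² = 48373.429; s = √(48373.429/6) = 89.7900
CV = 89.7900 / 530.2857 = 0.16932

0.169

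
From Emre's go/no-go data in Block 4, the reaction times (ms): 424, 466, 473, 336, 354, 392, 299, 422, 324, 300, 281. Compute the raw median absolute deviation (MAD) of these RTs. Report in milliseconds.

55 ms

Sorted: 281, 299, 300, 324, 336, 354, 392, 422, 424, 466, 473 → median = 354
|x − 354|: 70, 112, 119, 18, 0, 38, 55, 68, 30, 54, 73
Sorted deviations: 0, 18, 30, 38, 54, 55, 68, 70, 73, 112, 119 → MAD = 55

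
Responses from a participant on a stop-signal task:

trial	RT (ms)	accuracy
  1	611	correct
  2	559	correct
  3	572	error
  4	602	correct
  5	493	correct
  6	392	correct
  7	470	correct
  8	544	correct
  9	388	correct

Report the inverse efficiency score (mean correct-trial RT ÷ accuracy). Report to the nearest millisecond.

Correct trials (n=8): 611, 559, 602, 493, 392, 470, 544, 388
Mean correct RT = 4059/8 = 507.3750 ms
Proportion correct = 8/9
IES = 507.3750 / (8/9) = 570.797 ms

571 ms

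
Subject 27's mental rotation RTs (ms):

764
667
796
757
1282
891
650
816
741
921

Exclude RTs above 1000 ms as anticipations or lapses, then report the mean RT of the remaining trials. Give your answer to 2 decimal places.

778.11 ms

Excluded: 1282
Retained (n=9): Σ = 7003
Mean = 7003/9 = 778.1111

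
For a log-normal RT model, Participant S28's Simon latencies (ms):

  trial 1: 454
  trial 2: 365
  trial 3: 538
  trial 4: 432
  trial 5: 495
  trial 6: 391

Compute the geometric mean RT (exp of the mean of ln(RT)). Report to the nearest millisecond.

ln(RT): 6.1181, 5.8999, 6.2879, 6.0684, 6.2046, 5.9687
Mean ln(RT) = 36.5475/6 = 6.09126
Geometric mean = exp(6.09126) = 441.98 ms

442 ms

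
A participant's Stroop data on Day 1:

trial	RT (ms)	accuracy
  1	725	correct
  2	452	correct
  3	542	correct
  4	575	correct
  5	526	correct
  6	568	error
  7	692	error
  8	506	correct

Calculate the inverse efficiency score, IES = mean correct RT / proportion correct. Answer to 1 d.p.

739.1 ms

Correct trials (n=6): 725, 452, 542, 575, 526, 506
Mean correct RT = 3326/6 = 554.3333 ms
Proportion correct = 6/8
IES = 554.3333 / (6/8) = 739.111 ms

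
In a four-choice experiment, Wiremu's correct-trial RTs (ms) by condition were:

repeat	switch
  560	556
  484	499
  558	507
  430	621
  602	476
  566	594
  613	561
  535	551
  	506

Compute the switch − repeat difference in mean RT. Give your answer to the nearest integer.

-2 ms

M(repeat) = 4348/8 = 543.500
M(switch) = 4871/9 = 541.222
Difference = 541.222 − 543.500 = -2.278 ms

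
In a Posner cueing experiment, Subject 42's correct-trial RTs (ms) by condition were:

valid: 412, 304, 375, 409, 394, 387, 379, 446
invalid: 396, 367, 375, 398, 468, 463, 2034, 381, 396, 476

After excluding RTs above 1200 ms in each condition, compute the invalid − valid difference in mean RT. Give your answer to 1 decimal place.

25.1 ms

invalid: exclude 2034
M(valid) = 3106/8 = 388.250
M(invalid) = 3720/9 = 413.333
Difference = 413.333 − 388.250 = 25.083 ms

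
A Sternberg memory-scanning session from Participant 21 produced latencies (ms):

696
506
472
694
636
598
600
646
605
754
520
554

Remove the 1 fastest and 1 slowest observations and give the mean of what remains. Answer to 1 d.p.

605.5 ms

Sorted: 472, 506, 520, 554, 598, 600, 605, 636, 646, 694, 696, 754
Drop lowest 1 (472) and highest 1 (754)
Remaining (n=10): Σ = 6055, mean = 6055/10 = 605.500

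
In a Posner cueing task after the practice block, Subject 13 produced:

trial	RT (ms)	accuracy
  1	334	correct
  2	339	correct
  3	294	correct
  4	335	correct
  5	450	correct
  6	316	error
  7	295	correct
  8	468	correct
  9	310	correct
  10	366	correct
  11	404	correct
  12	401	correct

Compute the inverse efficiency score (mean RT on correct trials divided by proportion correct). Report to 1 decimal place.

Correct trials (n=11): 334, 339, 294, 335, 450, 295, 468, 310, 366, 404, 401
Mean correct RT = 3996/11 = 363.2727 ms
Proportion correct = 11/12
IES = 363.2727 / (11/12) = 396.298 ms

396.3 ms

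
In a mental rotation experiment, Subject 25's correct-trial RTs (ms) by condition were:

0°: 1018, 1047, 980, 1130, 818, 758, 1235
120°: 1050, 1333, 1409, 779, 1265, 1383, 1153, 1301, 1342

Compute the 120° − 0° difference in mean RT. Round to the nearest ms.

226 ms

M(0°) = 6986/7 = 998.000
M(120°) = 11015/9 = 1223.889
Difference = 1223.889 − 998.000 = 225.889 ms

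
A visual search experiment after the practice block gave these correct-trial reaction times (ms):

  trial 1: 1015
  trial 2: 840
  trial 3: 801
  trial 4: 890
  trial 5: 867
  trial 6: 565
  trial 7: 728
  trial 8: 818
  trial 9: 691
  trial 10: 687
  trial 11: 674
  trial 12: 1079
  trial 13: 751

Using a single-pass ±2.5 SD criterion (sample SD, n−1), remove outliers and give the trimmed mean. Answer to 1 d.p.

n = 13, ΣRT = 10406, M = 800.462
Σ(x−M)² = 241913.23; s = √(241913.23/12) = 141.984
Cutoffs: 800.462 ± 2.5·141.984 → [445.5, 1155.4]
No RTs fall outside the cutoffs; all 13 retained. Mean = 10406/13 = 800.462

800.5 ms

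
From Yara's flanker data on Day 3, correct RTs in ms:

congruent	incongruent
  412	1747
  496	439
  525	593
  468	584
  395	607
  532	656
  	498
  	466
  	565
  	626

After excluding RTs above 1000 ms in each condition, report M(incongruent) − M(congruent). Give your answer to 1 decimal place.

incongruent: exclude 1747
M(congruent) = 2828/6 = 471.333
M(incongruent) = 5034/9 = 559.333
Difference = 559.333 − 471.333 = 88.000 ms

88.0 ms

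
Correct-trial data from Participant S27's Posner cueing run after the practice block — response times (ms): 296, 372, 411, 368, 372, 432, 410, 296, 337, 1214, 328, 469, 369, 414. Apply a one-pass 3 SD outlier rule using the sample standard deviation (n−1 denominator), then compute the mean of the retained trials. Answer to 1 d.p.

374.9 ms

n = 14, ΣRT = 6088, M = 434.857
Σ(x−M)² = 686125.71; s = √(686125.71/13) = 229.737
Cutoffs: 434.857 ± 3·229.737 → [-254.4, 1124.1]
Outside: 1214 → excluded.
Retained (n=13): Σ = 4874, mean = 4874/13 = 374.923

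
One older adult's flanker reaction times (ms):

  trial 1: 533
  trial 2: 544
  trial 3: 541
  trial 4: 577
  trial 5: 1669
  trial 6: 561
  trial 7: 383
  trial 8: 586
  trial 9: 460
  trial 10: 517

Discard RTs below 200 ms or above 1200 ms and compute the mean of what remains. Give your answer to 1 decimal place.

522.4 ms

Excluded: 1669
Retained (n=9): Σ = 4702
Mean = 4702/9 = 522.4444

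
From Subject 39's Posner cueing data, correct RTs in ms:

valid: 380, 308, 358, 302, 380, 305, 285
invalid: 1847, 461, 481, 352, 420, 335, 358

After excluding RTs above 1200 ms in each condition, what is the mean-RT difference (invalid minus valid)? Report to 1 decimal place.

invalid: exclude 1847
M(valid) = 2318/7 = 331.143
M(invalid) = 2407/6 = 401.167
Difference = 401.167 − 331.143 = 70.024 ms

70.0 ms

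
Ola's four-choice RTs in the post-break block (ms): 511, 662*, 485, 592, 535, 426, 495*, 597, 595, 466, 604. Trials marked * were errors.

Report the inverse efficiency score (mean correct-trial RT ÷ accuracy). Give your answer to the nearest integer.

653 ms

Correct trials (n=9): 511, 485, 592, 535, 426, 597, 595, 466, 604
Mean correct RT = 4811/9 = 534.5556 ms
Proportion correct = 9/11
IES = 534.5556 / (9/11) = 653.346 ms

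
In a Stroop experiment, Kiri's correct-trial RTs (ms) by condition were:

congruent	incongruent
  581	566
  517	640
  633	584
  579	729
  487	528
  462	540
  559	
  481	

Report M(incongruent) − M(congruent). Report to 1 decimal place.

60.5 ms

M(congruent) = 4299/8 = 537.375
M(incongruent) = 3587/6 = 597.833
Difference = 597.833 − 537.375 = 60.458 ms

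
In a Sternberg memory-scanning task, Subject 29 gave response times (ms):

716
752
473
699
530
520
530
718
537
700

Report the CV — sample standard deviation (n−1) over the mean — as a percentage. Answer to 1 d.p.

n = 10, Σ = 6175, M = 617.5000
Σ(x−M)² = 103520.500; s = √(103520.500/9) = 107.2487
CV = 107.2487 / 617.5000 = 0.17368 = 17.368%

17.4%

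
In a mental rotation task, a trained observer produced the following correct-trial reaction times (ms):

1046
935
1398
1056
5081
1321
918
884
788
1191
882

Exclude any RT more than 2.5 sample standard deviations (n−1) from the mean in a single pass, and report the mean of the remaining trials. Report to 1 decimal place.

n = 11, ΣRT = 15500, M = 1409.091
Σ(x−M)² = 15200102.91; s = √(15200102.91/10) = 1232.887
Cutoffs: 1409.091 ± 2.5·1232.887 → [-1673.1, 4491.3]
Outside: 5081 → excluded.
Retained (n=10): Σ = 10419, mean = 10419/10 = 1041.900

1041.9 ms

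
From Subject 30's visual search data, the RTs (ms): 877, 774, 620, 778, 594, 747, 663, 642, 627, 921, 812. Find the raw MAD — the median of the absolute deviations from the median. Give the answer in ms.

105 ms

Sorted: 594, 620, 627, 642, 663, 747, 774, 778, 812, 877, 921 → median = 747
|x − 747|: 130, 27, 127, 31, 153, 0, 84, 105, 120, 174, 65
Sorted deviations: 0, 27, 31, 65, 84, 105, 120, 127, 130, 153, 174 → MAD = 105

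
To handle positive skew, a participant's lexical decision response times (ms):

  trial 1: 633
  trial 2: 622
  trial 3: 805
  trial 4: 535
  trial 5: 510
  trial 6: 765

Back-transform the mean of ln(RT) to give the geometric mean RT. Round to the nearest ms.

636 ms

ln(RT): 6.4505, 6.4329, 6.6908, 6.2823, 6.2344, 6.6399
Mean ln(RT) = 38.7308/6 = 6.45513
Geometric mean = exp(6.45513) = 635.96 ms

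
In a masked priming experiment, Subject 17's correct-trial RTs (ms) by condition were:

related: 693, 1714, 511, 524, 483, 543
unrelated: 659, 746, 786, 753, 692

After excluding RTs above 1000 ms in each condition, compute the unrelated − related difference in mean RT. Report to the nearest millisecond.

176 ms

related: exclude 1714
M(related) = 2754/5 = 550.800
M(unrelated) = 3636/5 = 727.200
Difference = 727.200 − 550.800 = 176.400 ms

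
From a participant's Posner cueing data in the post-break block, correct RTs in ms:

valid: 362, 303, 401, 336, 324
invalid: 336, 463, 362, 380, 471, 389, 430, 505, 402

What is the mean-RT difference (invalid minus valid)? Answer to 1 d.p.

70.1 ms

M(valid) = 1726/5 = 345.200
M(invalid) = 3738/9 = 415.333
Difference = 415.333 − 345.200 = 70.133 ms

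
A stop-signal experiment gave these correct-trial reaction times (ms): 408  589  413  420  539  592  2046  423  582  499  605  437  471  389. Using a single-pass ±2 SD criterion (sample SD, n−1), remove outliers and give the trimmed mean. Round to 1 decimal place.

489.8 ms

n = 14, ΣRT = 8413, M = 600.929
Σ(x−M)² = 2328652.93; s = √(2328652.93/13) = 423.234
Cutoffs: 600.929 ± 2·423.234 → [-245.5, 1447.4]
Outside: 2046 → excluded.
Retained (n=13): Σ = 6367, mean = 6367/13 = 489.769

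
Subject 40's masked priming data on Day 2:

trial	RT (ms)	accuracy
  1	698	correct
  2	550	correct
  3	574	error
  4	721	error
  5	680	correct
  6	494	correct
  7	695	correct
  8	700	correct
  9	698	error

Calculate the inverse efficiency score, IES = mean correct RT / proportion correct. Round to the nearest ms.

Correct trials (n=6): 698, 550, 680, 494, 695, 700
Mean correct RT = 3817/6 = 636.1667 ms
Proportion correct = 6/9
IES = 636.1667 / (6/9) = 954.250 ms

954 ms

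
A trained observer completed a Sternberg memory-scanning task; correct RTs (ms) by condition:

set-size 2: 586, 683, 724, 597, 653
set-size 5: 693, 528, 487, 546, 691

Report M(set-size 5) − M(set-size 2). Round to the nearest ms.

-60 ms

M(set-size 2) = 3243/5 = 648.600
M(set-size 5) = 2945/5 = 589.000
Difference = 589.000 − 648.600 = -59.600 ms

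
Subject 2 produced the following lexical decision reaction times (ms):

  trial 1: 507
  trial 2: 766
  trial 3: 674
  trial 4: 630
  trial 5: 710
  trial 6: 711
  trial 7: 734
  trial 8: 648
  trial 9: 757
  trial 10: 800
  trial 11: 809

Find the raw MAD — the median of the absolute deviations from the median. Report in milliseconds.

Sorted: 507, 630, 648, 674, 710, 711, 734, 757, 766, 800, 809 → median = 711
|x − 711|: 204, 55, 37, 81, 1, 0, 23, 63, 46, 89, 98
Sorted deviations: 0, 1, 23, 37, 46, 55, 63, 81, 89, 98, 204 → MAD = 55

55 ms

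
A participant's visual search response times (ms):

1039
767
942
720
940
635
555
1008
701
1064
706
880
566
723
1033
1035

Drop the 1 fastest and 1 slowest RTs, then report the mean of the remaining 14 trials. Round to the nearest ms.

835 ms

Sorted: 555, 566, 635, 701, 706, 720, 723, 767, 880, 940, 942, 1008, 1033, 1035, 1039, 1064
Drop lowest 1 (555) and highest 1 (1064)
Remaining (n=14): Σ = 11695, mean = 11695/14 = 835.357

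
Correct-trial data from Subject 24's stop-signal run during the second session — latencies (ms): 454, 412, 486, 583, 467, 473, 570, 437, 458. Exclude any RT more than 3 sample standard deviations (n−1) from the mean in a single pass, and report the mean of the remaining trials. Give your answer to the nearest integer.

n = 9, ΣRT = 4340, M = 482.222
Σ(x−M)² = 26551.56; s = √(26551.56/8) = 57.610
Cutoffs: 482.222 ± 3·57.610 → [309.4, 655.1]
No RTs fall outside the cutoffs; all 9 retained. Mean = 4340/9 = 482.222

482 ms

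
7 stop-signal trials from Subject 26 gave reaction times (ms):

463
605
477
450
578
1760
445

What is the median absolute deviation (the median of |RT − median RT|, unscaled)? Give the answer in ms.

Sorted: 445, 450, 463, 477, 578, 605, 1760 → median = 477
|x − 477|: 14, 128, 0, 27, 101, 1283, 32
Sorted deviations: 0, 14, 27, 32, 101, 128, 1283 → MAD = 32

32 ms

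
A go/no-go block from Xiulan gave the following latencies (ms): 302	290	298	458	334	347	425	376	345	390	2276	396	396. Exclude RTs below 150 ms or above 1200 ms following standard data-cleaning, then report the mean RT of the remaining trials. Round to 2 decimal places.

363.08 ms

Excluded: 2276
Retained (n=12): Σ = 4357
Mean = 4357/12 = 363.0833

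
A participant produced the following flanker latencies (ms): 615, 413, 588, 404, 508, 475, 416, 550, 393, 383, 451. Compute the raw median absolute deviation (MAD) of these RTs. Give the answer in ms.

Sorted: 383, 393, 404, 413, 416, 451, 475, 508, 550, 588, 615 → median = 451
|x − 451|: 164, 38, 137, 47, 57, 24, 35, 99, 58, 68, 0
Sorted deviations: 0, 24, 35, 38, 47, 57, 58, 68, 99, 137, 164 → MAD = 57

57 ms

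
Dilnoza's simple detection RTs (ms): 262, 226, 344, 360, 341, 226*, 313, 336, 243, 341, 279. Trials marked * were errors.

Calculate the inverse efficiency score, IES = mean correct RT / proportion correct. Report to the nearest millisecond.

335 ms

Correct trials (n=10): 262, 226, 344, 360, 341, 313, 336, 243, 341, 279
Mean correct RT = 3045/10 = 304.5000 ms
Proportion correct = 10/11
IES = 304.5000 / (10/11) = 334.950 ms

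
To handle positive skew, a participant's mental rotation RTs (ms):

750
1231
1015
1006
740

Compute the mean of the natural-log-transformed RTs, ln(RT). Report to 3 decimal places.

6.836

ln(RT): 6.6201, 7.1156, 6.9226, 6.9137, 6.6067
Σ ln(RT) = 34.1787
Mean = 34.1787/5 = 6.83574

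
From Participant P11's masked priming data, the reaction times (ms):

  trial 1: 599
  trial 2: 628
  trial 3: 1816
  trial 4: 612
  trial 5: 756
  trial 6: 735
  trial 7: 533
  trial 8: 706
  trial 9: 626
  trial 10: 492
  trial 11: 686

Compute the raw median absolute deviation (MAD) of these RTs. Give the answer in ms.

78 ms

Sorted: 492, 533, 599, 612, 626, 628, 686, 706, 735, 756, 1816 → median = 628
|x − 628|: 29, 0, 1188, 16, 128, 107, 95, 78, 2, 136, 58
Sorted deviations: 0, 2, 16, 29, 58, 78, 95, 107, 128, 136, 1188 → MAD = 78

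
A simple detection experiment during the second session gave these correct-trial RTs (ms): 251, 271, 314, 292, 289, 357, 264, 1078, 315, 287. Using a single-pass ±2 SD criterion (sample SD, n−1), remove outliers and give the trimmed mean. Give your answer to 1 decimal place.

293.3 ms

n = 10, ΣRT = 3718, M = 371.800
Σ(x−M)² = 562293.60; s = √(562293.60/9) = 249.954
Cutoffs: 371.800 ± 2·249.954 → [-128.1, 871.7]
Outside: 1078 → excluded.
Retained (n=9): Σ = 2640, mean = 2640/9 = 293.333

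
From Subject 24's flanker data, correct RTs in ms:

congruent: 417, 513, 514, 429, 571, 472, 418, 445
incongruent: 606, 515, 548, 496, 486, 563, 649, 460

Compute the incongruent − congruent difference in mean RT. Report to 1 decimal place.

M(congruent) = 3779/8 = 472.375
M(incongruent) = 4323/8 = 540.375
Difference = 540.375 − 472.375 = 68.000 ms

68.0 ms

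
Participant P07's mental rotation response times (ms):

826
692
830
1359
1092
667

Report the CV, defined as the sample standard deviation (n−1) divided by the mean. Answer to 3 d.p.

n = 6, Σ = 5466, M = 911.0000
Σ(x−M)² = 354748.000; s = √(354748.000/5) = 266.3637
CV = 266.3637 / 911.0000 = 0.29239

0.292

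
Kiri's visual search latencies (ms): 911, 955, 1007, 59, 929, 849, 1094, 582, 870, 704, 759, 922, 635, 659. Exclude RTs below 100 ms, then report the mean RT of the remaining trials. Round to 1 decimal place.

Excluded: 59
Retained (n=13): Σ = 10876
Mean = 10876/13 = 836.6154

836.6 ms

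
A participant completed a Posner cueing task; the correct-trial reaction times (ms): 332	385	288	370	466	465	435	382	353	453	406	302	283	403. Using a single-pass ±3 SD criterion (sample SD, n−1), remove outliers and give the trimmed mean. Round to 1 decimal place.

380.2 ms

n = 14, ΣRT = 5323, M = 380.214
Σ(x−M)² = 51298.36; s = √(51298.36/13) = 62.817
Cutoffs: 380.214 ± 3·62.817 → [191.8, 568.7]
No RTs fall outside the cutoffs; all 14 retained. Mean = 5323/14 = 380.214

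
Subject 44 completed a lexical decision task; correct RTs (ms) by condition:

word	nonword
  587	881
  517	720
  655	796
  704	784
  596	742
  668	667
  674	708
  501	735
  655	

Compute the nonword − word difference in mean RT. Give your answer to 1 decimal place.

M(word) = 5557/9 = 617.444
M(nonword) = 6033/8 = 754.125
Difference = 754.125 − 617.444 = 136.681 ms

136.7 ms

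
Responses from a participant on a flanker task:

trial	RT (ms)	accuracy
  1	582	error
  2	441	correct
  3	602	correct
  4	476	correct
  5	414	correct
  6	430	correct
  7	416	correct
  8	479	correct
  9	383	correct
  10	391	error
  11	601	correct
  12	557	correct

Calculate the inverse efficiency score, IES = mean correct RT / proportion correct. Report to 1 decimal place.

Correct trials (n=10): 441, 602, 476, 414, 430, 416, 479, 383, 601, 557
Mean correct RT = 4799/10 = 479.9000 ms
Proportion correct = 10/12
IES = 479.9000 / (10/12) = 575.880 ms

575.9 ms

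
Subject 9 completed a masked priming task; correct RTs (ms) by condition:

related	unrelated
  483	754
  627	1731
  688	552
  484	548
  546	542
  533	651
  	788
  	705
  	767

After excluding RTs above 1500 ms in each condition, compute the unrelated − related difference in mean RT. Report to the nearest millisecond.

unrelated: exclude 1731
M(related) = 3361/6 = 560.167
M(unrelated) = 5307/8 = 663.375
Difference = 663.375 − 560.167 = 103.208 ms

103 ms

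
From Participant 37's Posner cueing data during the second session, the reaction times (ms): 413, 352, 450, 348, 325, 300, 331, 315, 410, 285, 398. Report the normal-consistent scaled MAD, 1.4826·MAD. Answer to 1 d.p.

71.2 ms

Sorted: 285, 300, 315, 325, 331, 348, 352, 398, 410, 413, 450 → median = 348
|x − 348| sorted: 0, 4, 17, 23, 33, 48, 50, 62, 63, 65, 102 → MAD = 48
Robust SD ≈ 1.4826 × 48 = 71.165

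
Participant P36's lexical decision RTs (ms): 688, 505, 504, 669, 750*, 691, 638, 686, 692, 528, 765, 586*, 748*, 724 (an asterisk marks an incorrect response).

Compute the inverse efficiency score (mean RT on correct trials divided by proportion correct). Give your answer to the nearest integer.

820 ms

Correct trials (n=11): 688, 505, 504, 669, 691, 638, 686, 692, 528, 765, 724
Mean correct RT = 7090/11 = 644.5455 ms
Proportion correct = 11/14
IES = 644.5455 / (11/14) = 820.331 ms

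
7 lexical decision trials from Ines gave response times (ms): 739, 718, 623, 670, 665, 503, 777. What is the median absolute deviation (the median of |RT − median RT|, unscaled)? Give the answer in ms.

48 ms

Sorted: 503, 623, 665, 670, 718, 739, 777 → median = 670
|x − 670|: 69, 48, 47, 0, 5, 167, 107
Sorted deviations: 0, 5, 47, 48, 69, 107, 167 → MAD = 48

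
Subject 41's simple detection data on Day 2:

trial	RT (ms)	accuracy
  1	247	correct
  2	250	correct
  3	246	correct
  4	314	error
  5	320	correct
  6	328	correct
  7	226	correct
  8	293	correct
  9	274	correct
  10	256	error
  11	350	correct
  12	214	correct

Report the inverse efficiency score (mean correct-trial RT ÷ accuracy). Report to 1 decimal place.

Correct trials (n=10): 247, 250, 246, 320, 328, 226, 293, 274, 350, 214
Mean correct RT = 2748/10 = 274.8000 ms
Proportion correct = 10/12
IES = 274.8000 / (10/12) = 329.760 ms

329.8 ms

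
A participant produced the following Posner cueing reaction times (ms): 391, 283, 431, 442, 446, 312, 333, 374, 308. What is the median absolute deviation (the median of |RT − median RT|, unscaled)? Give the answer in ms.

62 ms

Sorted: 283, 308, 312, 333, 374, 391, 431, 442, 446 → median = 374
|x − 374|: 17, 91, 57, 68, 72, 62, 41, 0, 66
Sorted deviations: 0, 17, 41, 57, 62, 66, 68, 72, 91 → MAD = 62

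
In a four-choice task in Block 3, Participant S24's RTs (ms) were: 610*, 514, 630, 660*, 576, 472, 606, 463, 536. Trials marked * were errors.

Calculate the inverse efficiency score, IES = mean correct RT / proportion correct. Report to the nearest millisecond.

697 ms

Correct trials (n=7): 514, 630, 576, 472, 606, 463, 536
Mean correct RT = 3797/7 = 542.4286 ms
Proportion correct = 7/9
IES = 542.4286 / (7/9) = 697.408 ms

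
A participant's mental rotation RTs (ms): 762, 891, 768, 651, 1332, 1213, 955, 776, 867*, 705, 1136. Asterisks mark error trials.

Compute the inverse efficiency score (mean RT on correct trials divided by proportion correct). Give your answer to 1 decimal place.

Correct trials (n=10): 762, 891, 768, 651, 1332, 1213, 955, 776, 705, 1136
Mean correct RT = 9189/10 = 918.9000 ms
Proportion correct = 10/11
IES = 918.9000 / (10/11) = 1010.790 ms

1010.8 ms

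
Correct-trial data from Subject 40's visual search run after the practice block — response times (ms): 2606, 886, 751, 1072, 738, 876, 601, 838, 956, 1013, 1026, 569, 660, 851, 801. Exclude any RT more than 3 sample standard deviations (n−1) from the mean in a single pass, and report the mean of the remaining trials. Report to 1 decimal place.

831.3 ms

n = 15, ΣRT = 14244, M = 949.600
Σ(x−M)² = 3256723.60; s = √(3256723.60/14) = 482.310
Cutoffs: 949.600 ± 3·482.310 → [-497.3, 2396.5]
Outside: 2606 → excluded.
Retained (n=14): Σ = 11638, mean = 11638/14 = 831.286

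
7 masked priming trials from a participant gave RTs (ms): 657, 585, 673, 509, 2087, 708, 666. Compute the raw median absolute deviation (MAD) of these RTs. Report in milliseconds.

Sorted: 509, 585, 657, 666, 673, 708, 2087 → median = 666
|x − 666|: 9, 81, 7, 157, 1421, 42, 0
Sorted deviations: 0, 7, 9, 42, 81, 157, 1421 → MAD = 42

42 ms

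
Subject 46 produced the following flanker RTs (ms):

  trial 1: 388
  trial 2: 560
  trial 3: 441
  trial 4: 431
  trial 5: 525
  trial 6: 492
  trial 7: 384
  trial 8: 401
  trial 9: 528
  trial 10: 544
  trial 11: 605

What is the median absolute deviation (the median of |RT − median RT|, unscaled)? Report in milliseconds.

61 ms

Sorted: 384, 388, 401, 431, 441, 492, 525, 528, 544, 560, 605 → median = 492
|x − 492|: 104, 68, 51, 61, 33, 0, 108, 91, 36, 52, 113
Sorted deviations: 0, 33, 36, 51, 52, 61, 68, 91, 104, 108, 113 → MAD = 61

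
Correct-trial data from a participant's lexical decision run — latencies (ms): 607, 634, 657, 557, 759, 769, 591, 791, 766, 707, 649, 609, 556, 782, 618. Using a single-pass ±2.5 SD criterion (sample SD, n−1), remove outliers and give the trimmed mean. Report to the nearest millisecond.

670 ms

n = 15, ΣRT = 10052, M = 670.133
Σ(x−M)² = 99797.73; s = √(99797.73/14) = 84.430
Cutoffs: 670.133 ± 2.5·84.430 → [459.1, 881.2]
No RTs fall outside the cutoffs; all 15 retained. Mean = 10052/15 = 670.133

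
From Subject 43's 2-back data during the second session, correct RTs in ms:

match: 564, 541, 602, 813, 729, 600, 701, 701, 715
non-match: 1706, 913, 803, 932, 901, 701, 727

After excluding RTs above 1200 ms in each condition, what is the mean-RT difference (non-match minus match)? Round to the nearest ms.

non-match: exclude 1706
M(match) = 5966/9 = 662.889
M(non-match) = 4977/6 = 829.500
Difference = 829.500 − 662.889 = 166.611 ms

167 ms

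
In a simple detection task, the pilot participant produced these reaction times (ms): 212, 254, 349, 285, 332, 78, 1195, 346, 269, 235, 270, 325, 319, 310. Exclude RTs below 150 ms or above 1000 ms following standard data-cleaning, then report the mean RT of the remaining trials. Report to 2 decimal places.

Excluded: 78, 1195
Retained (n=12): Σ = 3506
Mean = 3506/12 = 292.1667

292.17 ms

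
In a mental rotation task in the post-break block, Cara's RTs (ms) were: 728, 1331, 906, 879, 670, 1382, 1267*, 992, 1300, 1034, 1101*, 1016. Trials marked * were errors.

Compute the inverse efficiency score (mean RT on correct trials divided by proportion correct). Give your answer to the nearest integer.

1229 ms

Correct trials (n=10): 728, 1331, 906, 879, 670, 1382, 992, 1300, 1034, 1016
Mean correct RT = 10238/10 = 1023.8000 ms
Proportion correct = 10/12
IES = 1023.8000 / (10/12) = 1228.560 ms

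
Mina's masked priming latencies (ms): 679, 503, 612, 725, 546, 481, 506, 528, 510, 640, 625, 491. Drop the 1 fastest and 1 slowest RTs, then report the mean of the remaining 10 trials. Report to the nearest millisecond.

Sorted: 481, 491, 503, 506, 510, 528, 546, 612, 625, 640, 679, 725
Drop lowest 1 (481) and highest 1 (725)
Remaining (n=10): Σ = 5640, mean = 5640/10 = 564.000

564 ms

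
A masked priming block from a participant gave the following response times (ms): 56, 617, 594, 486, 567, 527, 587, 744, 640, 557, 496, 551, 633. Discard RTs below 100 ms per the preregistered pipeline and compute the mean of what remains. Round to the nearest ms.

Excluded: 56
Retained (n=12): Σ = 6999
Mean = 6999/12 = 583.2500

583 ms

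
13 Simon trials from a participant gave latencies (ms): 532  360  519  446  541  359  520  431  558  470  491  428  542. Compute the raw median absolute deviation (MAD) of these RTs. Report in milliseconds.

Sorted: 359, 360, 428, 431, 446, 470, 491, 519, 520, 532, 541, 542, 558 → median = 491
|x − 491|: 41, 131, 28, 45, 50, 132, 29, 60, 67, 21, 0, 63, 51
Sorted deviations: 0, 21, 28, 29, 41, 45, 50, 51, 60, 63, 67, 131, 132 → MAD = 50

50 ms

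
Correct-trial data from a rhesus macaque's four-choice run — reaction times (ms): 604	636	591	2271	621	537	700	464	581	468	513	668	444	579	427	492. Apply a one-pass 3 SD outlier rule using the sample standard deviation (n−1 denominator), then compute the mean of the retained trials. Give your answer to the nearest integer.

n = 16, ΣRT = 10596, M = 662.250
Σ(x−M)² = 2860887.00; s = √(2860887.00/15) = 436.722
Cutoffs: 662.250 ± 3·436.722 → [-647.9, 1972.4]
Outside: 2271 → excluded.
Retained (n=15): Σ = 8325, mean = 8325/15 = 555.000

555 ms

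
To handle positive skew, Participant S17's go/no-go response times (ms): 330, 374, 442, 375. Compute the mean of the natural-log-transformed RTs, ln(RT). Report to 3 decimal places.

5.935

ln(RT): 5.7991, 5.9243, 6.0913, 5.9269
Σ ln(RT) = 23.7416
Mean = 23.7416/4 = 5.93540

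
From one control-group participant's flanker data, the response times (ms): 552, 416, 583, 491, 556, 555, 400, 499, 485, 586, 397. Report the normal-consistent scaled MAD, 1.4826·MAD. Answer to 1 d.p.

84.5 ms

Sorted: 397, 400, 416, 485, 491, 499, 552, 555, 556, 583, 586 → median = 499
|x − 499| sorted: 0, 8, 14, 53, 56, 57, 83, 84, 87, 99, 102 → MAD = 57
Robust SD ≈ 1.4826 × 57 = 84.508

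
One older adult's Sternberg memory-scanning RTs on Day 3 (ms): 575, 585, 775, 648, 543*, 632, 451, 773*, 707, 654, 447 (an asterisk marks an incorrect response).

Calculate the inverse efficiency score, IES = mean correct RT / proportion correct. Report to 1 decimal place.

Correct trials (n=9): 575, 585, 775, 648, 632, 451, 707, 654, 447
Mean correct RT = 5474/9 = 608.2222 ms
Proportion correct = 9/11
IES = 608.2222 / (9/11) = 743.383 ms

743.4 ms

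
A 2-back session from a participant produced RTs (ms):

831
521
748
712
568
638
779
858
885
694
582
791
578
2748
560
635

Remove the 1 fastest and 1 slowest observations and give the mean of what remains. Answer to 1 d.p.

704.2 ms

Sorted: 521, 560, 568, 578, 582, 635, 638, 694, 712, 748, 779, 791, 831, 858, 885, 2748
Drop lowest 1 (521) and highest 1 (2748)
Remaining (n=14): Σ = 9859, mean = 9859/14 = 704.214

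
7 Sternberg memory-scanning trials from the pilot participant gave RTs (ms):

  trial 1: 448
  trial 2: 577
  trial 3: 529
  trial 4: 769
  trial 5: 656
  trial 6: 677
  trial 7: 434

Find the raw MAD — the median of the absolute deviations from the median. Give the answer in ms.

100 ms

Sorted: 434, 448, 529, 577, 656, 677, 769 → median = 577
|x − 577|: 129, 0, 48, 192, 79, 100, 143
Sorted deviations: 0, 48, 79, 100, 129, 143, 192 → MAD = 100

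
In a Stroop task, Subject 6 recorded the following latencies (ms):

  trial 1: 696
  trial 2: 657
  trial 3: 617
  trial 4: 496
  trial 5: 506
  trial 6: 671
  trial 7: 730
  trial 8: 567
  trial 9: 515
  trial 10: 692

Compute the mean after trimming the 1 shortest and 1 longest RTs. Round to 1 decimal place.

615.1 ms

Sorted: 496, 506, 515, 567, 617, 657, 671, 692, 696, 730
Drop lowest 1 (496) and highest 1 (730)
Remaining (n=8): Σ = 4921, mean = 4921/8 = 615.125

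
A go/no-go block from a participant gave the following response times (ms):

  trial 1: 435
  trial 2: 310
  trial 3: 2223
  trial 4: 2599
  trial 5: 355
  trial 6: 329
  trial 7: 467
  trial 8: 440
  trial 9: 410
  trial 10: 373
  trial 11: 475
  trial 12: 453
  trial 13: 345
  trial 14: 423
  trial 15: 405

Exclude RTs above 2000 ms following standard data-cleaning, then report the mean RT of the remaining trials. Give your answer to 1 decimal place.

Excluded: 2223, 2599
Retained (n=13): Σ = 5220
Mean = 5220/13 = 401.5385

401.5 ms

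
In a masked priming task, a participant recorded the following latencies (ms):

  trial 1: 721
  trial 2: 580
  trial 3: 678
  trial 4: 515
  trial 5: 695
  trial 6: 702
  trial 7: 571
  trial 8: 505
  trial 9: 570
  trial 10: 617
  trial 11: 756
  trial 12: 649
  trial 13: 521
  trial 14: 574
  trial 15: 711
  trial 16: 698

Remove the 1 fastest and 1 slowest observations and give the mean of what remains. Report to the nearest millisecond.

629 ms

Sorted: 505, 515, 521, 570, 571, 574, 580, 617, 649, 678, 695, 698, 702, 711, 721, 756
Drop lowest 1 (505) and highest 1 (756)
Remaining (n=14): Σ = 8802, mean = 8802/14 = 628.714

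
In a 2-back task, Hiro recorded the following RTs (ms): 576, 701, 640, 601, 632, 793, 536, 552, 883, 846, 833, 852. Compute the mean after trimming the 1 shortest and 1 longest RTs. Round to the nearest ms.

703 ms

Sorted: 536, 552, 576, 601, 632, 640, 701, 793, 833, 846, 852, 883
Drop lowest 1 (536) and highest 1 (883)
Remaining (n=10): Σ = 7026, mean = 7026/10 = 702.600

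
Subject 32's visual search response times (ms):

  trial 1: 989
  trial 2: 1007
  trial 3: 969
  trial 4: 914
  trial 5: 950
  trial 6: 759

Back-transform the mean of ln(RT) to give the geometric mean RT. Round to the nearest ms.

927 ms

ln(RT): 6.8967, 6.9147, 6.8763, 6.8178, 6.8565, 6.6320
Mean ln(RT) = 40.9940/6 = 6.83233
Geometric mean = exp(6.83233) = 927.35 ms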